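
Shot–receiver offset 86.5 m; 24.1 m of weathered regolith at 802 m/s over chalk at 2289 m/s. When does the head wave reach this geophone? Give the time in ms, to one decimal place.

94.1 ms

t = x/V₂ + 2h·√(V₂²−V₁²)/(V₁V₂).
√(V₂²−V₁²) = √(2289²−802²) = 2143.9 m/s; delay term = 2·24.1·2143.9/(802·2289) = 0.05629 s.
t = 86.5/2289 + 0.05629 = 0.09408 s.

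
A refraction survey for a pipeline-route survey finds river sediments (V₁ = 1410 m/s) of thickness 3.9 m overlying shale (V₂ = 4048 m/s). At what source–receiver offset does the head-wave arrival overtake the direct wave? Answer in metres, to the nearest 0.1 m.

x_cross = 2h·√((V₂+V₁)/(V₂−V₁)).
(V₂+V₁)/(V₂−V₁) = (4048+1410)/(4048−1410) = 2.0690; √ = 1.4384.
x_cross = 2·3.9·1.4384 = 11.22 m.

11.2 m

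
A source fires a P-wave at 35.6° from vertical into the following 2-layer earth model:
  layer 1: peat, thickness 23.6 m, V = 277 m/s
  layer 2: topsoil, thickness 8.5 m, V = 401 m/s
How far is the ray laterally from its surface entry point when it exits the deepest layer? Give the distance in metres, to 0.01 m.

30.20 m

Ray parameter p = sin 35.6° / 277 m/s = 2.1015e-03 s/m.
Layer 1: θ = 35.60°; offset = 23.6·tan 35.60° = 16.8959 m.
Layer 2: sin θ = p·401 = 0.8427 → θ = 57.43°; offset = 8.5·tan 57.43° = 13.3052 m.
Total horizontal offset = 30.2012 m.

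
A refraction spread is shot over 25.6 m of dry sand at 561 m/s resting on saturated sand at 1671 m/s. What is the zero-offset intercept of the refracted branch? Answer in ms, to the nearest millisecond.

tᵢ = 2h·√(V₂²−V₁²)/(V₁V₂).
√(V₂²−V₁²) = √(1671²−561²) = 1574.0 m/s.
tᵢ = 2·25.6·1574.0/(561·1671) = 0.08597 s.

86 ms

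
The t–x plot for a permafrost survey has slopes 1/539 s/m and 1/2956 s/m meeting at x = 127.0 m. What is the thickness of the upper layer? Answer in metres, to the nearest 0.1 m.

52.8 m

h = (x_cross/2)·√((V₂−V₁)/(V₂+V₁)).
(V₂−V₁)/(V₂+V₁) = (2956−539)/(2956+539) = 0.6916; √ = 0.8316.
h = (127.0/2)·0.8316 = 52.81 m.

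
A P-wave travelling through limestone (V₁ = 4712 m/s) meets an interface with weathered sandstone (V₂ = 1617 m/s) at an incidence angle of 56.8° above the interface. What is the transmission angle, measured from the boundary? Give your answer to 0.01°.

79.17°

Convert to the normal: θ₁ = 90° − 56.8° = 33.2°.
sin θ₁/V₁ = sin θ₂/V₂ ⇒ sin θ₂ = 1617·sin 33.2°/4712 = 1617·0.5476/4712 = 0.1879.
θ₂ = arcsin 0.1879 = 10.83° from the normal.
From the interface: 90° − 10.83° = 79.17°.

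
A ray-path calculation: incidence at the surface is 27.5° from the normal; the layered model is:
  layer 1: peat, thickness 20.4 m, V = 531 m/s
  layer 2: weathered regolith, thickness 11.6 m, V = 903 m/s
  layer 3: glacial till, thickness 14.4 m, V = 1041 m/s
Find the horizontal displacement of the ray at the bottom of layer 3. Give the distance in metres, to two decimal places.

p = sin θ₁/V₁ = sin 27.5°/531 = 8.6958e-04 s/m is conserved through the stack.
Layer 1: θ = 27.50°; offset = 20.4·tan 27.50° = 10.6196 m.
Layer 2: sin θ = p·903 = 0.7852 → θ = 51.74°; offset = 11.6·tan 51.74° = 14.7105 m.
Layer 3: sin θ = p·1041 = 0.9052 → θ = 64.86°; offset = 14.4·tan 64.86° = 30.6781 m.
Σ offsets = 56.0081 m.

56.01 m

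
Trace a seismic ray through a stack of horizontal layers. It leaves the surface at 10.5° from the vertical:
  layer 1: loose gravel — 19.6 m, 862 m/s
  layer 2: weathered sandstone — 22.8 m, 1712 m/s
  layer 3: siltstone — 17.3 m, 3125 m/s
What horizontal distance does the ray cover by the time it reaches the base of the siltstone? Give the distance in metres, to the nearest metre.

Ray parameter p = sin 10.5° / 862 m/s = 2.1141e-04 s/m.
Layer 1: θ = 10.50°; offset = 19.6·tan 10.50° = 3.633 m.
Layer 2: sin θ = p·1712 = 0.3619 → θ = 21.22°; offset = 22.8·tan 21.22° = 8.852 m.
Layer 3: sin θ = p·3125 = 0.6607 → θ = 41.35°; offset = 17.3·tan 41.35° = 15.225 m.
Total horizontal offset = 27.710 m.

28 m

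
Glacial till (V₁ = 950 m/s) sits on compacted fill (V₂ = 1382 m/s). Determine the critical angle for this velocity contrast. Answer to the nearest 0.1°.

43.4°

At critical incidence the refracted ray runs along the interface (θ₂ = 90°), so sin θ_c = V₁/V₂.
θ_c = arcsin(950/1382) = arcsin 0.6874 = 43.43°.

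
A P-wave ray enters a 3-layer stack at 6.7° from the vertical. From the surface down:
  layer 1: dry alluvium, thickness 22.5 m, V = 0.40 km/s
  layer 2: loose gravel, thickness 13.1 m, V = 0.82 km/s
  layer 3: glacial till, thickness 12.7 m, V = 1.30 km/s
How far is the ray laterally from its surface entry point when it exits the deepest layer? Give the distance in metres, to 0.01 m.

11.07 m

p = sin θ₁/V₁ = sin 6.7°/0.40 = 2.9168e-01 s/km is conserved through the stack.
Layer 1: θ = 6.70°; offset = 22.5·tan 6.70° = 2.6431 m.
Layer 2: sin θ = p·0.82 = 0.2392 → θ = 13.84°; offset = 13.1·tan 13.84° = 3.2268 m.
Layer 3: sin θ = p·1.30 = 0.3792 → θ = 22.28°; offset = 12.7·tan 22.28° = 5.2042 m.
Total horizontal offset = 11.0742 m.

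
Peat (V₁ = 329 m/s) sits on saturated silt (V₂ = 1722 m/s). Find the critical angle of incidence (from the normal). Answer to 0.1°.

11.0°

Critical incidence: sin θ_c = V₁/V₂ = 329/1722 = 0.1911.
θ_c = arcsin 0.1911 = 11.01°.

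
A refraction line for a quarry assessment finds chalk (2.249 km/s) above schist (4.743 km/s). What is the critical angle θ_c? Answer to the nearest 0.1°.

Critical incidence: sin θ_c = V₁/V₂ = 2.249/4.743 = 0.4742.
θ_c = arcsin 0.4742 = 28.31°.

28.3°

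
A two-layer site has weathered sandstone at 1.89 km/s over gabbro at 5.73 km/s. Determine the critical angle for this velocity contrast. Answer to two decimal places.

Critical incidence: sin θ_c = V₁/V₂ = 1.89/5.73 = 0.3298.
θ_c = arcsin 0.3298 = 19.26°.

19.26°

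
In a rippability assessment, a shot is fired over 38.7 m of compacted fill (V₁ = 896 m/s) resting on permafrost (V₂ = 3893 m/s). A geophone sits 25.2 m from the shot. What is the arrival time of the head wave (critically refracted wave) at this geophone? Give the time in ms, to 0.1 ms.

t = x/V₂ + 2h·√(V₂²−V₁²)/(V₁V₂).
√(V₂²−V₁²) = √(3893²−896²) = 3788.5 m/s; delay term = 2·38.7·3788.5/(896·3893) = 0.08406 s.
t = 25.2/3893 + 0.08406 = 0.09054 s.

90.5 ms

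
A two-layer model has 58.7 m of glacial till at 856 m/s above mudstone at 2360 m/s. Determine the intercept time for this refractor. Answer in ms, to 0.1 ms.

tᵢ = 2h·√(V₂²−V₁²)/(V₁V₂).
√(V₂²−V₁²) = √(2360²−856²) = 2199.3 m/s.
tᵢ = 2·58.7·2199.3/(856·2360) = 0.12781 s.

127.8 ms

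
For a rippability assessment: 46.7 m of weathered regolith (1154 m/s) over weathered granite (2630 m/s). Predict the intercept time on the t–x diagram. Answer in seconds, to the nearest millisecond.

tᵢ = 2h·√(V₂²−V₁²)/(V₁V₂).
√(V₂²−V₁²) = √(2630²−1154²) = 2363.3 m/s.
tᵢ = 2·46.7·2363.3/(1154·2630) = 0.07273 s.

0.073 s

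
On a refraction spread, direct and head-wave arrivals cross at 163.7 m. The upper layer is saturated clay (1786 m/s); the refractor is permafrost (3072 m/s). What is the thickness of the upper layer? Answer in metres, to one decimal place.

42.1 m

x_cross = 2h·√((V₂+V₁)/(V₂−V₁)) → h = x_cross / (2·√((V₂+V₁)/(V₂−V₁))).
√((V₂+V₁)/(V₂−V₁)) = √((3072+1786)/(3072−1786)) = 1.9436.
h = 163.7 / (2·1.9436) = 42.11 m.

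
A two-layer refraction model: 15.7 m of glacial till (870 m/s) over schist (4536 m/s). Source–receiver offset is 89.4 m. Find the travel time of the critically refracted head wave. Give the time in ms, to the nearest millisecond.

55 ms

t = x/V₂ + 2h·√(V₂²−V₁²)/(V₁V₂).
√(V₂²−V₁²) = √(4536²−870²) = 4451.8 m/s; delay term = 2·15.7·4451.8/(870·4536) = 0.03542 s.
t = 89.4/4536 + 0.03542 = 0.05513 s.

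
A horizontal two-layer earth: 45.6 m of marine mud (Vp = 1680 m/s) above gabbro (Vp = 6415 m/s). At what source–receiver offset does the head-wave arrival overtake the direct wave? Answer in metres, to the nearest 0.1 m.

θ_c = arcsin(1680/6415) = 15.18°, so cos θ_c = 0.9651 and tᵢ = 2h cos θ_c/V₁ = 0.0524 s.
At crossover x/V₁ = x/V₂ + tᵢ ⇒ x = tᵢ/(1/V₁ − 1/V₂) = 0.05239/(5.9524e-04 − 1.5588e-04) = 119.25 m.

119.2 m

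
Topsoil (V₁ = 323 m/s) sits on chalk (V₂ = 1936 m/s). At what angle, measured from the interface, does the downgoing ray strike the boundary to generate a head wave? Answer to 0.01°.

At critical incidence the refracted ray runs along the interface (θ₂ = 90°), so sin θ_c = V₁/V₂.
θ_c = arcsin(323/1936) = arcsin 0.1668 = 9.60°.
Measured from the interface: 90° − 9.60° = 80.40°.

80.40°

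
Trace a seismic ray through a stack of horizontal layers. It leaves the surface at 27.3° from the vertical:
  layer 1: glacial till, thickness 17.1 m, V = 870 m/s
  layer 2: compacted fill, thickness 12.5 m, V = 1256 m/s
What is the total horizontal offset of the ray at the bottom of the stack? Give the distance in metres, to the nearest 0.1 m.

19.9 m

Ray parameter p = sin 27.3° / 870 m/s = 5.2718e-04 s/m.
Layer 1: θ = 27.30°; offset = 17.1·tan 27.30° = 8.826 m.
Layer 2: sin θ = p·1256 = 0.6621 → θ = 41.46°; offset = 12.5·tan 41.46° = 11.045 m.
Σ offsets = 19.871 m.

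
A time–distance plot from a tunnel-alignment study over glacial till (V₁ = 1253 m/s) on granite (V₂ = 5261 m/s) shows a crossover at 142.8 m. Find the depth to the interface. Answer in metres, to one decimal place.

56.0 m

h = (x_cross/2)·√((V₂−V₁)/(V₂+V₁)).
(V₂−V₁)/(V₂+V₁) = (5261−1253)/(5261+1253) = 0.6153; √ = 0.7844.
h = (142.8/2)·0.7844 = 56.01 m.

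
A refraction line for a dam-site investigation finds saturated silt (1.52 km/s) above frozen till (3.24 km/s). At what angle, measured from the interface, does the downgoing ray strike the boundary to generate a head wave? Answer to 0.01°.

62.02°

At critical incidence the refracted ray runs along the interface (θ₂ = 90°), so sin θ_c = V₁/V₂.
θ_c = arcsin(1.52/3.24) = arcsin 0.4691 = 27.98°.
Measured from the interface: 90° − 27.98° = 62.02°.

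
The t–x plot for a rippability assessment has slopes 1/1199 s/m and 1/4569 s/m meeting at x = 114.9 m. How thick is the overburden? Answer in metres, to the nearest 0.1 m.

43.9 m

h = (x_cross/2)·√((V₂−V₁)/(V₂+V₁)).
(V₂−V₁)/(V₂+V₁) = (4569−1199)/(4569+1199) = 0.5843; √ = 0.7644.
h = (114.9/2)·0.7644 = 43.91 m.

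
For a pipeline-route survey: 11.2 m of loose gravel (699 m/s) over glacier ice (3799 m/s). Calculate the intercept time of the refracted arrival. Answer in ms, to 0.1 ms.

31.5 ms

tᵢ = 2h·√(V₂²−V₁²)/(V₁V₂).
√(V₂²−V₁²) = √(3799²−699²) = 3734.1 m/s.
tᵢ = 2·11.2·3734.1/(699·3799) = 0.03150 s.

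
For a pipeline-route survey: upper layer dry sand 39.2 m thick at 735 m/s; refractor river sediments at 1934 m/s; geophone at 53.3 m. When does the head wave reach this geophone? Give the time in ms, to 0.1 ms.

126.2 ms

t = x/V₂ + 2h·√(V₂²−V₁²)/(V₁V₂).
√(V₂²−V₁²) = √(1934²−735²) = 1788.9 m/s; delay term = 2·39.2·1788.9/(735·1934) = 0.09866 s.
t = 53.3/1934 + 0.09866 = 0.12622 s.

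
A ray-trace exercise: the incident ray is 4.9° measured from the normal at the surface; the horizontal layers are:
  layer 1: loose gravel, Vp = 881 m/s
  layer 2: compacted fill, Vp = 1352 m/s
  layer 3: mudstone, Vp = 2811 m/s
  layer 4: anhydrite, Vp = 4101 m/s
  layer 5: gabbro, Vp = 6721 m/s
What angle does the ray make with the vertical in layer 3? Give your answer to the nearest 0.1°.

Snell's law across each interface conserves sin θ / V, so sin θ_3 = V_3·sin θ₁/V₁.
sin θ_3 = 2811 × sin 4.9° / 881 = 0.2725.
θ_3 = 15.82° from the vertical.

15.8°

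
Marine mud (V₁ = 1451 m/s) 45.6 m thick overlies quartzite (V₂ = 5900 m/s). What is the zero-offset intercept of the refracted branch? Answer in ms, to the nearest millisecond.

61 ms

tᵢ = 2h·√(V₂²−V₁²)/(V₁V₂).
√(V₂²−V₁²) = √(5900²−1451²) = 5718.8 m/s.
tᵢ = 2·45.6·5718.8/(1451·5900) = 0.06092 s.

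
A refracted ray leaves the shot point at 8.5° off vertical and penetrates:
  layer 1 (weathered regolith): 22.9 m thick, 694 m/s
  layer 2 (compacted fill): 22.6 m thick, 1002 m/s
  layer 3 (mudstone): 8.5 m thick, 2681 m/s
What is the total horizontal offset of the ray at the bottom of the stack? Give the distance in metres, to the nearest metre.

14 m

Apply Snell's law at each interface; in layer i the horizontal offset is hᵢ·tan θᵢ.
Layer 1: θ = 8.50°; offset = 22.9·tan 8.50° = 3.422 m.
Layer 2: sin θ = 1002·sin 8.5°/694 = 0.2134, θ = 12.32°; offset = 22.6·tan 12.32° = 4.937 m.
Layer 3: sin θ = 2681·sin 8.5°/694 = 0.5710, θ = 34.82°; offset = 8.5·tan 34.82° = 5.912 m.
Summing the layer offsets gives 14.271 m.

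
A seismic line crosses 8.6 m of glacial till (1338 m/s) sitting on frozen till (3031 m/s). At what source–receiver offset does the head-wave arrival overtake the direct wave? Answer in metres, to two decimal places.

27.63 m

x_cross = 2h·√((V₂+V₁)/(V₂−V₁)).
(V₂+V₁)/(V₂−V₁) = (3031+1338)/(3031−1338) = 2.5806; √ = 1.6064.
x_cross = 2·8.6·1.6064 = 27.63 m.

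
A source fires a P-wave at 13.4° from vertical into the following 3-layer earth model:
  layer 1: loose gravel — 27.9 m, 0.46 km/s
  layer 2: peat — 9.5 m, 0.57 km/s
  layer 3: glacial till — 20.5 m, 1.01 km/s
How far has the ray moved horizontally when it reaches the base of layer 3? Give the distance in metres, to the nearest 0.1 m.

Ray parameter p = sin 13.4° / 0.46 km/s = 5.0380e-01 s/km.
Layer 1: θ = 13.40°; offset = 27.9·tan 13.40° = 6.647 m.
Layer 2: sin θ = p·0.57 = 0.2872 → θ = 16.69°; offset = 9.5·tan 16.69° = 2.848 m.
Layer 3: sin θ = p·1.01 = 0.5088 → θ = 30.59°; offset = 20.5·tan 30.59° = 12.117 m.
Summing the layer offsets gives 21.612 m.

21.6 m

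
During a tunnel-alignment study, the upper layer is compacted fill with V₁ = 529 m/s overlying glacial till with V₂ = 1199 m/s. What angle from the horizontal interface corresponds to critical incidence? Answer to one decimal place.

Critical incidence: sin θ_c = V₁/V₂ = 529/1199 = 0.4412.
θ_c = arcsin 0.4412 = 26.18°.
Measured from the interface: 90° − 26.18° = 63.82°.

63.8°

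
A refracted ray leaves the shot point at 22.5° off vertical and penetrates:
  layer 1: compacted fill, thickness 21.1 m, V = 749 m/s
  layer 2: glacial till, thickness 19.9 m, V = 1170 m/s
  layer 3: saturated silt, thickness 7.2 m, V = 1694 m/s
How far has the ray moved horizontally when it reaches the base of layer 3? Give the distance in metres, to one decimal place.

p = sin θ₁/V₁ = sin 22.5°/749 = 5.1093e-04 s/m is conserved through the stack.
Layer 1: θ = 22.50°; offset = 21.1·tan 22.50° = 8.740 m.
Layer 2: sin θ = p·1170 = 0.5978 → θ = 36.71°; offset = 19.9·tan 36.71° = 14.839 m.
Layer 3: sin θ = p·1694 = 0.8655 → θ = 59.94°; offset = 7.2·tan 59.94° = 12.441 m.
Summing the layer offsets gives 36.020 m.

36.0 m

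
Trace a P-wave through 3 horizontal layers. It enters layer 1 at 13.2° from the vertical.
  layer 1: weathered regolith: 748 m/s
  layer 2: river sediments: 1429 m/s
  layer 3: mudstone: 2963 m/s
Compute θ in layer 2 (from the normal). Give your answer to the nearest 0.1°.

25.9°

Ray parameter p = sin 13.2° / 748 = 3.0528e-04 s/m.
sin θ_2 = p·V_2 = 3.0528e-04 × 1429 = 0.4362.
θ_2 = arcsin 0.4362 = 25.86°.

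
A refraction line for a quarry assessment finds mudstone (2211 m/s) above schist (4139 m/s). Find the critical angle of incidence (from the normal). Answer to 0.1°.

32.3°

Critical incidence: sin θ_c = V₁/V₂ = 2211/4139 = 0.5342.
θ_c = arcsin 0.5342 = 32.29°.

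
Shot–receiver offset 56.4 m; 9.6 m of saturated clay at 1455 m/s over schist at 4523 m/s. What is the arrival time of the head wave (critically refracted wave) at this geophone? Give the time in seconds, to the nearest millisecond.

0.025 s

t = x/V₂ + 2h·√(V₂²−V₁²)/(V₁V₂).
√(V₂²−V₁²) = √(4523²−1455²) = 4282.6 m/s; delay term = 2·9.6·4282.6/(1455·4523) = 0.01249 s.
t = 56.4/4523 + 0.01249 = 0.02496 s.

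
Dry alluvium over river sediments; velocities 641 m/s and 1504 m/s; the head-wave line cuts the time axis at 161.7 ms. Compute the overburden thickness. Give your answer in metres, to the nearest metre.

57 m

θ_c = arcsin(641/1504) = 25.23°; cos θ_c = 0.9046.
tᵢ = 2h cos θ_c/V₁ ⇒ h = tᵢ·V₁/(2 cos θ_c) = 0.1617·641/(2·0.9046) = 57.29 m.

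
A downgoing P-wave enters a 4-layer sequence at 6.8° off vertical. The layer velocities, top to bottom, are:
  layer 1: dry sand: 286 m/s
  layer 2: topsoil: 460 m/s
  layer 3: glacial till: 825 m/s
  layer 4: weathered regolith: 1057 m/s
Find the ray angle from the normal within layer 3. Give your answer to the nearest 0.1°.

20.0°

Ray parameter p = sin 6.8° / 286 = 4.1400e-04 s/m.
sin θ_3 = p·V_3 = 4.1400e-04 × 825 = 0.3415.
θ_3 = 19.97° from the vertical.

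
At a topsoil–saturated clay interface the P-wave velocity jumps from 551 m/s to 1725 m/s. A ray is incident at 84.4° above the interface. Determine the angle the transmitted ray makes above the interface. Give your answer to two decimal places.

72.21°

Convert to the normal: θ₁ = 90° − 84.4° = 5.6°.
sin θ₁/V₁ = sin θ₂/V₂ ⇒ sin θ₂ = 1725·sin 5.6°/551 = 1725·0.0976/551 = 0.3055.
θ₂ = arcsin 0.3055 = 17.79° from the normal.
From the interface: 90° − 17.79° = 72.21°.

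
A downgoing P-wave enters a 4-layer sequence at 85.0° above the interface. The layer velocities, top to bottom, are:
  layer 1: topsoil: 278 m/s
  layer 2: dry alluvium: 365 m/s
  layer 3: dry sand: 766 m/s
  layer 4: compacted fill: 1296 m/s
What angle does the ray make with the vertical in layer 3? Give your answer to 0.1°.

From the normal: θ₁ = 90° − 85.0° = 5.0°.
Ray parameter p = sin 5.0° / 278 = 3.1351e-04 s/m.
sin θ_3 = p·V_3 = 3.1351e-04 × 766 = 0.2401.
θ_3 = arcsin 0.2401 = 13.90°.

13.9°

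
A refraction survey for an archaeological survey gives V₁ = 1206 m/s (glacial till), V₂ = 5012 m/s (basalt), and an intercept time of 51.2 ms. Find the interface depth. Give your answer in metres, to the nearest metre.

θ_c = arcsin(1206/5012) = 13.92°; cos θ_c = 0.9706.
tᵢ = 2h cos θ_c/V₁ ⇒ h = tᵢ·V₁/(2 cos θ_c) = 0.0512·1206/(2·0.9706) = 31.81 m.

32 m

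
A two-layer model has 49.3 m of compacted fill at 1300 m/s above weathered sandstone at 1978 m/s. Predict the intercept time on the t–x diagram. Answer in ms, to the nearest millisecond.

57 ms

θ_c = arcsin(V₁/V₂) = arcsin(1300/1978) = 41.09°; cos θ_c = 0.7537.
tᵢ = 2h·cos θ_c / V₁ = 2·49.3·0.7537 / 1300 = 0.05716 s.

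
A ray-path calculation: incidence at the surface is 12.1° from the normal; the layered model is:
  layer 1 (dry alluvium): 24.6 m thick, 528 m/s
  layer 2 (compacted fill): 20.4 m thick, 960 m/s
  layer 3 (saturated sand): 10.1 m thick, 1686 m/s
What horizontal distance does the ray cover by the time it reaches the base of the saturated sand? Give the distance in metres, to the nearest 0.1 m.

22.8 m

Apply Snell's law at each interface; in layer i the horizontal offset is hᵢ·tan θᵢ.
Layer 1: θ = 12.10°; offset = 24.6·tan 12.10° = 5.274 m.
Layer 2: sin θ = 960·sin 12.1°/528 = 0.3811, θ = 22.40°; offset = 20.4·tan 22.40° = 8.410 m.
Layer 3: sin θ = 1686·sin 12.1°/528 = 0.6694, θ = 42.02°; offset = 10.1·tan 42.02° = 9.099 m.
Total horizontal offset = 22.783 m.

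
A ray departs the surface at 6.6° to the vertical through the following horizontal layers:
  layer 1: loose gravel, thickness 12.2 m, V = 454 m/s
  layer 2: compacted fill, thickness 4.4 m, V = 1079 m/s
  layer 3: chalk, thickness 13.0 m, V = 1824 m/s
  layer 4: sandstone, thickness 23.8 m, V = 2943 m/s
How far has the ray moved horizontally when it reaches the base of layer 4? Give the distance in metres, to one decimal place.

Apply Snell's law at each interface; in layer i the horizontal offset is hᵢ·tan θᵢ.
Layer 1: θ = 6.60°; offset = 12.2·tan 6.60° = 1.412 m.
Layer 2: sin θ = 1079·sin 6.6°/454 = 0.2732, θ = 15.85°; offset = 4.4·tan 15.85° = 1.249 m.
Layer 3: sin θ = 1824·sin 6.6°/454 = 0.4618, θ = 27.50°; offset = 13.0·tan 27.50° = 6.768 m.
Layer 4: sin θ = 2943·sin 6.6°/454 = 0.7451, θ = 48.16°; offset = 23.8·tan 48.16° = 26.586 m.
Summing the layer offsets gives 36.015 m.

36.0 m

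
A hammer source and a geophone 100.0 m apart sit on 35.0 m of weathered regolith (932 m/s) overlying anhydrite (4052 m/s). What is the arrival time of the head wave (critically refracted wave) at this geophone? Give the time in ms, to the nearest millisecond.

t = x/V₂ + 2h·√(V₂²−V₁²)/(V₁V₂).
√(V₂²−V₁²) = √(4052²−932²) = 3943.4 m/s; delay term = 2·35.0·3943.4/(932·4052) = 0.07309 s.
t = 100.0/4052 + 0.07309 = 0.09777 s.

98 ms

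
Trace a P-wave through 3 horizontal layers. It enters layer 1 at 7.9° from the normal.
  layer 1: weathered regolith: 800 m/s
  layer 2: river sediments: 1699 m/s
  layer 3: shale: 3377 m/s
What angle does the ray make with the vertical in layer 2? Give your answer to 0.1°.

Snell's law across each interface conserves sin θ / V, so sin θ_2 = V_2·sin θ₁/V₁.
sin θ_2 = 1699 × sin 7.9° / 800 = 0.2919.
θ_2 = 16.97° from the vertical.

17.0°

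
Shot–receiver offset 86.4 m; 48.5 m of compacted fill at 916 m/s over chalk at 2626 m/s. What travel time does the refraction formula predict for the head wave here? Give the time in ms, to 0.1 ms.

132.1 ms

θ_c = arcsin(V₁/V₂) = arcsin(916/2626) = 20.42°, cos θ_c = 0.9372.
Intercept time tᵢ = 2h cos θ_c / V₁ = 2·48.5·0.9372/916 = 0.09924 s.
t = x/V₂ + tᵢ = 86.4/2626 + 0.09924 = 0.13215 s.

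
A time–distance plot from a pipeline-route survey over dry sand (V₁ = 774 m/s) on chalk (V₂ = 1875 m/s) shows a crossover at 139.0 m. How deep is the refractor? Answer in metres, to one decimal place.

x_cross = 2h·√((V₂+V₁)/(V₂−V₁)) → h = x_cross / (2·√((V₂+V₁)/(V₂−V₁))).
√((V₂+V₁)/(V₂−V₁)) = √((1875+774)/(1875−774)) = 1.5511.
h = 139.0 / (2·1.5511) = 44.81 m.

44.8 m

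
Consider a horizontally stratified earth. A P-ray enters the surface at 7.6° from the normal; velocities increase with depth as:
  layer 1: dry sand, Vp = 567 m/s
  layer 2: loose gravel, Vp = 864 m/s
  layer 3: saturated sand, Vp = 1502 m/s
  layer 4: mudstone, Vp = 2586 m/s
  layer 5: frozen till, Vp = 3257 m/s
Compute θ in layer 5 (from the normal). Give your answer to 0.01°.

Ray parameter p = sin 7.6° / 567 = 2.3326e-04 s/m.
sin θ_5 = p·V_5 = 2.3326e-04 × 3257 = 0.7597.
θ_5 = 49.44° from the vertical.

49.44°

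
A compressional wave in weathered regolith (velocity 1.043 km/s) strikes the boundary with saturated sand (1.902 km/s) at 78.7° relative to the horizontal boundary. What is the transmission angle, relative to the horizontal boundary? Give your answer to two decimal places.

69.06°

Angle from the normal: 90° − 78.7° = 11.3°.
Snell's law: sin θ₂ = (V₂/V₁)·sin θ₁ = (1.902/1.043)·sin 11.3° = 0.3573.
θ₂ = sin⁻¹(0.3573) = 20.94° (from vertical).
From the interface: 90° − 20.94° = 69.06°.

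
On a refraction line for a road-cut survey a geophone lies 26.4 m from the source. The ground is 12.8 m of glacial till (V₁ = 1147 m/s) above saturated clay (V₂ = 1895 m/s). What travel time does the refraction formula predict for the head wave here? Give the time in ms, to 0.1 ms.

31.7 ms

θ_c = arcsin(V₁/V₂) = arcsin(1147/1895) = 37.25°, cos θ_c = 0.7960.
Intercept time tᵢ = 2h cos θ_c / V₁ = 2·12.8·0.7960/1147 = 0.01777 s.
t = x/V₂ + tᵢ = 26.4/1895 + 0.01777 = 0.03170 s.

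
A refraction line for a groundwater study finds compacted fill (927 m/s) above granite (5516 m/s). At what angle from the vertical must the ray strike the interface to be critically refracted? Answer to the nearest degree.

Critical incidence: sin θ_c = V₁/V₂ = 927/5516 = 0.1681.
θ_c = arcsin 0.1681 = 9.67°.

10°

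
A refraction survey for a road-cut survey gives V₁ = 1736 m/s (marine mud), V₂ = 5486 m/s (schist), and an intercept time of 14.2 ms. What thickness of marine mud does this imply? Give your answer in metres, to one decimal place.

θ_c = arcsin(1736/5486) = 18.45°; cos θ_c = 0.9486.
tᵢ = 2h cos θ_c/V₁ ⇒ h = tᵢ·V₁/(2 cos θ_c) = 0.0142·1736/(2·0.9486) = 12.99 m.

13.0 m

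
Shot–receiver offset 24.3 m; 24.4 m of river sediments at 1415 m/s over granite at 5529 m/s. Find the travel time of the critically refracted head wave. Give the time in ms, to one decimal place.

θ_c = arcsin(V₁/V₂) = arcsin(1415/5529) = 14.83°, cos θ_c = 0.9667.
Intercept time tᵢ = 2h cos θ_c / V₁ = 2·24.4·0.9667/1415 = 0.03334 s.
t = x/V₂ + tᵢ = 24.3/5529 + 0.03334 = 0.03773 s.

37.7 ms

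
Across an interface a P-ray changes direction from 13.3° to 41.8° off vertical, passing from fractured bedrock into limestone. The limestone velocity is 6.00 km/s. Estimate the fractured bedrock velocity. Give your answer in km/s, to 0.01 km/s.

Snell's law: sin 13.3°/V₁ = sin 41.8°/V₂.
V₁ = V₂·sin 13.3°/sin 41.8° = 6.00 × 0.3451 = 2.07 km/s.

2.07 km/s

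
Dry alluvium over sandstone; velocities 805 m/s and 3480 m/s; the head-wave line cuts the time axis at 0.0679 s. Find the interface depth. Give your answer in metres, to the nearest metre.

θ_c = arcsin(805/3480) = 13.37°; cos θ_c = 0.9729.
tᵢ = 2h cos θ_c/V₁ ⇒ h = tᵢ·V₁/(2 cos θ_c) = 0.0679·805/(2·0.9729) = 28.09 m.

28 m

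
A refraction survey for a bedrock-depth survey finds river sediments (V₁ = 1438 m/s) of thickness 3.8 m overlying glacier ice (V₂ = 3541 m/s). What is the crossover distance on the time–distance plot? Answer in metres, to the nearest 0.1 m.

θ_c = arcsin(1438/3541) = 23.96°, so cos θ_c = 0.9138 and tᵢ = 2h cos θ_c/V₁ = 0.0048 s.
At crossover x/V₁ = x/V₂ + tᵢ ⇒ x = tᵢ/(1/V₁ − 1/V₂) = 0.00483/(6.9541e-04 − 2.8241e-04) = 11.69 m.

11.7 m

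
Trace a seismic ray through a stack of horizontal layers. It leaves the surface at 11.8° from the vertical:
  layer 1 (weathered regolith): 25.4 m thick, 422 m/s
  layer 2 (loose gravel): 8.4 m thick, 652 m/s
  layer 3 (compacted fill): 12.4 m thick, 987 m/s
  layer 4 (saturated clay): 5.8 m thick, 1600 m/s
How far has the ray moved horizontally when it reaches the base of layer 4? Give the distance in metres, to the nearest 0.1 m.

Ray parameter p = sin 11.8° / 422 m/s = 4.8459e-04 s/m.
Layer 1: θ = 11.80°; offset = 25.4·tan 11.80° = 5.306 m.
Layer 2: sin θ = p·652 = 0.3160 → θ = 18.42°; offset = 8.4·tan 18.42° = 2.797 m.
Layer 3: sin θ = p·987 = 0.4783 → θ = 28.57°; offset = 12.4·tan 28.57° = 6.753 m.
Layer 4: sin θ = p·1600 = 0.7753 → θ = 50.84°; offset = 5.8·tan 50.84° = 7.121 m.
Summing the layer offsets gives 21.978 m.

22.0 m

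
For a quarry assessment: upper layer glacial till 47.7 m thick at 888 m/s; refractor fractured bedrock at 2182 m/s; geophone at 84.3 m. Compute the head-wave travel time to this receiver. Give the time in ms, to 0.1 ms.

136.8 ms

t = x/V₂ + 2h·√(V₂²−V₁²)/(V₁V₂).
√(V₂²−V₁²) = √(2182²−888²) = 1993.1 m/s; delay term = 2·47.7·1993.1/(888·2182) = 0.09813 s.
t = 84.3/2182 + 0.09813 = 0.13677 s.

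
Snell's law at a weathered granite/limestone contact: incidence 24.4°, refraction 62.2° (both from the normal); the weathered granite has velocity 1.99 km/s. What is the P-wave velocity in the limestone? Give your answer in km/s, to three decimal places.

4.261 km/s

sin 24.4° = 0.4131; sin 62.2° = 0.8846.
V₂ = V₁·(sin θ₂/sin θ₁) = 1.99·(0.8846/0.4131) = 4.261 km/s.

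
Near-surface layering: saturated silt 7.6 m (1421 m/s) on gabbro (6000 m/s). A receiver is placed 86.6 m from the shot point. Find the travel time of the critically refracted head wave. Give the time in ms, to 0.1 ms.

θ_c = arcsin(V₁/V₂) = arcsin(1421/6000) = 13.70°, cos θ_c = 0.9716.
Intercept time tᵢ = 2h cos θ_c / V₁ = 2·7.6·0.9716/1421 = 0.01039 s.
t = x/V₂ + tᵢ = 86.6/6000 + 0.01039 = 0.02483 s.

24.8 ms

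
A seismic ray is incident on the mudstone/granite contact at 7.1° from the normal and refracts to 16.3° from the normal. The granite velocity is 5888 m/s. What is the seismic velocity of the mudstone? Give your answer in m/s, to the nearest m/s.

sin 7.1° = 0.1236; sin 16.3° = 0.2807.
V₁ = V₂·(sin θ₁/sin θ₂) = 5888·(0.1236/0.2807) = 2592.99 m/s.

2593 m/s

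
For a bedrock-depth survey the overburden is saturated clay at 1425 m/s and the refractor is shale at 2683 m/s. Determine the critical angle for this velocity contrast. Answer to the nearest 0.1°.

32.1°

Critical incidence: sin θ_c = V₁/V₂ = 1425/2683 = 0.5311.
θ_c = arcsin 0.5311 = 32.08°.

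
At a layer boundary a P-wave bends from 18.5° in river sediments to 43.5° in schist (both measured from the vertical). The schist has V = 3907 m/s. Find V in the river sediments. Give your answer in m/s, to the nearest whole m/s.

1801 m/s

sin 18.5° = 0.3173; sin 43.5° = 0.6884.
V₁ = V₂·(sin θ₁/sin θ₂) = 3907·(0.3173/0.6884) = 1800.97 m/s.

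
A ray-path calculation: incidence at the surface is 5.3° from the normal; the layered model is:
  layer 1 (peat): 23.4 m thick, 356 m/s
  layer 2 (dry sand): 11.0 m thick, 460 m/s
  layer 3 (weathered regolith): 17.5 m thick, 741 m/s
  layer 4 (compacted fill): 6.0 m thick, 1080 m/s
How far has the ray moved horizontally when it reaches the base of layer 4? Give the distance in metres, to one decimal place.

Ray parameter p = sin 5.3° / 356 m/s = 2.5947e-04 s/m.
Layer 1: θ = 5.30°; offset = 23.4·tan 5.30° = 2.171 m.
Layer 2: sin θ = p·460 = 0.1194 → θ = 6.85°; offset = 11.0·tan 6.85° = 1.322 m.
Layer 3: sin θ = p·741 = 0.1923 → θ = 11.09°; offset = 17.5·tan 11.09° = 3.429 m.
Layer 4: sin θ = p·1080 = 0.2802 → θ = 16.27°; offset = 6.0·tan 16.27° = 1.752 m.
Σ offsets = 8.673 m.

8.7 m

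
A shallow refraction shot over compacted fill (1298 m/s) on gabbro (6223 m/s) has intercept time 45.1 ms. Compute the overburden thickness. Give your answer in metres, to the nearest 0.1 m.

θ_c = arcsin(1298/6223) = 12.04°; cos θ_c = 0.9780.
tᵢ = 2h cos θ_c/V₁ ⇒ h = tᵢ·V₁/(2 cos θ_c) = 0.0451·1298/(2·0.9780) = 29.93 m.

29.9 m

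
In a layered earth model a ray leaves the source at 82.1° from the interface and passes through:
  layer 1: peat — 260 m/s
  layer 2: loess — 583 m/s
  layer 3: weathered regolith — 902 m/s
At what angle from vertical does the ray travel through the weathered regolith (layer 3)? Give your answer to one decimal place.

From the normal: θ₁ = 90° − 82.1° = 7.9°.
Snell's law across each interface conserves sin θ / V, so sin θ_3 = V_3·sin θ₁/V₁.
sin θ_3 = 902 × sin 7.9° / 260 = 0.4768.
θ_3 = arcsin 0.4768 = 28.48°.

28.5°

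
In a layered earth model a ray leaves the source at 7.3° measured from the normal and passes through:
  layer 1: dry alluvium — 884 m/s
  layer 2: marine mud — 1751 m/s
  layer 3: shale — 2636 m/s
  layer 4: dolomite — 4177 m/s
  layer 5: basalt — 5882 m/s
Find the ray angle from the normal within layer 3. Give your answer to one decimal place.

22.3°

Snell's law across each interface conserves sin θ / V, so sin θ_3 = V_3·sin θ₁/V₁.
sin θ_3 = 2636 × sin 7.3° / 884 = 0.3789.
θ_3 = 22.27° from the vertical.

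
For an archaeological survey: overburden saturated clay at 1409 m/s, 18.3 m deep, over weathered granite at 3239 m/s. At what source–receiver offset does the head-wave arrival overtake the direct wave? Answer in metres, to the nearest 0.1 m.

x_cross = 2h·√((V₂+V₁)/(V₂−V₁)).
(V₂+V₁)/(V₂−V₁) = (3239+1409)/(3239−1409) = 2.5399; √ = 1.5937.
x_cross = 2·18.3·1.5937 = 58.33 m.

58.3 m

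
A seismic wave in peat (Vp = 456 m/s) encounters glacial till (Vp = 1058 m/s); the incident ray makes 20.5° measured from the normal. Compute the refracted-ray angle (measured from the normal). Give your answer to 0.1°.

54.3°

Snell's law: sin θ₂ = (V₂/V₁)·sin θ₁ = (1058/456)·sin 20.5° = 0.8125.
θ₂ = sin⁻¹(0.8125) = 54.35° (from vertical).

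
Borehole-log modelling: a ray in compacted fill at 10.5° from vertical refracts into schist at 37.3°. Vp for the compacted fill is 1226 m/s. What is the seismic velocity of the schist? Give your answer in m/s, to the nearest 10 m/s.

4080 m/s

sin 10.5° = 0.1822; sin 37.3° = 0.6060.
V₂ = V₁·(sin θ₂/sin θ₁) = 1226·(0.6060/0.1822) = 4076.82 m/s.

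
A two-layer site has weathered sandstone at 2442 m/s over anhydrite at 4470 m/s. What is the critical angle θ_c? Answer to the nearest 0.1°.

33.1°

At critical incidence the refracted ray runs along the interface (θ₂ = 90°), so sin θ_c = V₁/V₂.
θ_c = arcsin(2442/4470) = arcsin 0.5463 = 33.11°.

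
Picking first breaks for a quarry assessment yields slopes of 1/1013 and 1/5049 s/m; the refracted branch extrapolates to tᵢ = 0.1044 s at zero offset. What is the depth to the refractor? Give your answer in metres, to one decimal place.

54.0 m

h = tᵢ·V₁·V₂ / (2·√(V₂²−V₁²)).
√(V₂²−V₁²) = √(5049² − 1013²) = 4946.3 m/s.
h = 0.1044 s × 1013 × 5049 / (2 × 4946.3) = 53.98 m.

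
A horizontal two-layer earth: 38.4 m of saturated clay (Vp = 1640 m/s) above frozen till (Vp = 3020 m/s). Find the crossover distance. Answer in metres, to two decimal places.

141.13 m

x_cross = 2h·√((V₂+V₁)/(V₂−V₁)).
(V₂+V₁)/(V₂−V₁) = (3020+1640)/(3020−1640) = 3.3768; √ = 1.8376.
x_cross = 2·38.4·1.8376 = 141.13 m.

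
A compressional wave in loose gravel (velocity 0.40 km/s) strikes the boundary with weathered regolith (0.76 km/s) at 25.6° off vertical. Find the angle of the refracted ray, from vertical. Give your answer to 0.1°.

55.2°

Snell's law: sin θ₂ = (V₂/V₁)·sin θ₁ = (0.76/0.40)·sin 25.6° = 0.8210.
θ₂ = arcsin 0.8210 = 55.18° from the normal.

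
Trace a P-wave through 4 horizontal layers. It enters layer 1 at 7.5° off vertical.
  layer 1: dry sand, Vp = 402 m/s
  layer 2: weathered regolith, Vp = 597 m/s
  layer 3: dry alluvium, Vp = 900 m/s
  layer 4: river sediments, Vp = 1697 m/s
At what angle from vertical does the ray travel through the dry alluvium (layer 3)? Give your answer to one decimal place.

Ray parameter p = sin 7.5° / 402 = 3.2469e-04 s/m.
sin θ_3 = p·V_3 = 3.2469e-04 × 900 = 0.2922.
θ_3 = 16.99° from the vertical.

17.0°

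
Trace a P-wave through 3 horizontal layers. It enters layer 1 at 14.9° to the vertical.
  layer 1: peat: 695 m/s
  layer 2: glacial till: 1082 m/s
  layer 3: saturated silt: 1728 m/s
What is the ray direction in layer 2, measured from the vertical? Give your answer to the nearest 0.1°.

Ray parameter p = sin 14.9° / 695 = 3.6998e-04 s/m.
sin θ_2 = p·V_2 = 3.6998e-04 × 1082 = 0.4003.
θ_2 = 23.60° from the vertical.

23.6°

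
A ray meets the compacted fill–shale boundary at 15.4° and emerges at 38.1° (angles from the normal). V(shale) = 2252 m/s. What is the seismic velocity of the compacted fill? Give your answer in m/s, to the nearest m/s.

sin 15.4° = 0.2656; sin 38.1° = 0.6170.
V₁ = V₂·(sin θ₁/sin θ₂) = 2252·(0.2656/0.6170) = 969.20 m/s.

969 m/s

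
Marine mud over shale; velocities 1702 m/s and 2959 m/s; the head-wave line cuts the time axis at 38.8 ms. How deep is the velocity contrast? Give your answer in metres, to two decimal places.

40.36 m

θ_c = arcsin(1702/2959) = 35.11°; cos θ_c = 0.8180.
tᵢ = 2h cos θ_c/V₁ ⇒ h = tᵢ·V₁/(2 cos θ_c) = 0.0388·1702/(2·0.8180) = 40.36 m.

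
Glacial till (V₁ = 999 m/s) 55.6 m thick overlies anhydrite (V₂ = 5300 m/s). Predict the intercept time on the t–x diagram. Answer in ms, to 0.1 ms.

109.3 ms

tᵢ = 2h·√(V₂²−V₁²)/(V₁V₂).
√(V₂²−V₁²) = √(5300²−999²) = 5205.0 m/s.
tᵢ = 2·55.6·5205.0/(999·5300) = 0.10932 s.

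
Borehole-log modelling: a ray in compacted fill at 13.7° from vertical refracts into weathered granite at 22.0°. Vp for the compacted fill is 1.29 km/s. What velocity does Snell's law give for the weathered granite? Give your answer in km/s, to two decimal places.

2.04 km/s

sin 13.7° = 0.2368; sin 22.0° = 0.3746.
V₂ = V₁·(sin θ₂/sin θ₁) = 1.29·(0.3746/0.2368) = 2.04 km/s.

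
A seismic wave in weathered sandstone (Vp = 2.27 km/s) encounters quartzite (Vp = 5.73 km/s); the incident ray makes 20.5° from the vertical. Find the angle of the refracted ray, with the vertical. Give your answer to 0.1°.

62.1°

Snell's law: sin θ₂ = (V₂/V₁)·sin θ₁ = (5.73/2.27)·sin 20.5° = 0.8840.
θ₂ = sin⁻¹(0.8840) = 62.13° (from vertical).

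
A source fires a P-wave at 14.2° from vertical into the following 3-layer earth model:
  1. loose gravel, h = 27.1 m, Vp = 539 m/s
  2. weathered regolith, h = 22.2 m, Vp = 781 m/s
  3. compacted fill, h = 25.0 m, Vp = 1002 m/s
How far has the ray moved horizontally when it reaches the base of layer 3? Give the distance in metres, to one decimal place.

Apply Snell's law at each interface; in layer i the horizontal offset is hᵢ·tan θᵢ.
Layer 1: θ = 14.20°; offset = 27.1·tan 14.20° = 6.857 m.
Layer 2: sin θ = 781·sin 14.2°/539 = 0.3554, θ = 20.82°; offset = 22.2·tan 20.82° = 8.442 m.
Layer 3: sin θ = 1002·sin 14.2°/539 = 0.4560, θ = 27.13°; offset = 25.0·tan 27.13° = 12.810 m.
Σ offsets = 28.110 m.

28.1 m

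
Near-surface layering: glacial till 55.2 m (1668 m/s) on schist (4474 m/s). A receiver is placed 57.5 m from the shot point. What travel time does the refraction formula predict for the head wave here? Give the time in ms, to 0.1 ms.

θ_c = arcsin(V₁/V₂) = arcsin(1668/4474) = 21.89°, cos θ_c = 0.9279.
Intercept time tᵢ = 2h cos θ_c / V₁ = 2·55.2·0.9279/1668 = 0.06142 s.
t = x/V₂ + tᵢ = 57.5/4474 + 0.06142 = 0.07427 s.

74.3 ms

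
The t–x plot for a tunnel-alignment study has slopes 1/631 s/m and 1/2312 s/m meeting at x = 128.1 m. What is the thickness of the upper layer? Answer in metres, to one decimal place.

48.4 m

x_cross = 2h·√((V₂+V₁)/(V₂−V₁)) → h = x_cross / (2·√((V₂+V₁)/(V₂−V₁))).
√((V₂+V₁)/(V₂−V₁)) = √((2312+631)/(2312−631)) = 1.3232.
h = 128.1 / (2·1.3232) = 48.41 m.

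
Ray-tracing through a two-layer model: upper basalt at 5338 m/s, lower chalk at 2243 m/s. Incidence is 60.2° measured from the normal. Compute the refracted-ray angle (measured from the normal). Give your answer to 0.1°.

21.4°

sin θ₁/V₁ = sin θ₂/V₂ ⇒ sin θ₂ = 2243·sin 60.2°/5338 = 2243·0.8678/5338 = 0.3646.
θ₂ = arcsin 0.3646 = 21.38° from the normal.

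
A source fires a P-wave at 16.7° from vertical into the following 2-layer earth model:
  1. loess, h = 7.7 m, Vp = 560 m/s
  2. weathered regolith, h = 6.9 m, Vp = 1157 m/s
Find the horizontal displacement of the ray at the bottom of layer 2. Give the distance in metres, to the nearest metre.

7 m

Apply Snell's law at each interface; in layer i the horizontal offset is hᵢ·tan θᵢ.
Layer 1: θ = 16.70°; offset = 7.7·tan 16.70° = 2.310 m.
Layer 2: sin θ = 1157·sin 16.7°/560 = 0.5937, θ = 36.42°; offset = 6.9·tan 36.42° = 5.091 m.
Total horizontal offset = 7.401 m.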